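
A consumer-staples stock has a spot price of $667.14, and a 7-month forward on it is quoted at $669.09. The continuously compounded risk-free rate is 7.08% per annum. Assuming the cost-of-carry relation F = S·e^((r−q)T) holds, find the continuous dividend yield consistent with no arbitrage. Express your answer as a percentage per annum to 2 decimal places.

6.58%

From F = S·e^((r−q)T): (r − q) = ln(F/S)/T
ln(669.09/667.14) = ln(1.002923) = 0.002919
(r − q) = 0.002919 / (7/12) = 0.005004
q = r − ln(F/S)/T = 0.0708 − 0.005004 = 0.065796
q = 6.58%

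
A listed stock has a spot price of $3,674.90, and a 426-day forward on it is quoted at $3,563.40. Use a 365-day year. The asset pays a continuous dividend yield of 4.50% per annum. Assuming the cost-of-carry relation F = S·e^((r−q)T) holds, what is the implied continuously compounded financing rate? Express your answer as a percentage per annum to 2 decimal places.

From F = S·e^((r−q)T): (r − q) = ln(F/S)/T
ln(3563.40/3674.90) = ln(0.969659) = -0.030811
(r − q) = -0.030811 / (426/365) = -0.026399
r = ln(F/S)/T + q = -0.026399 + 0.0450 = 0.018601
r = 1.86%

1.86%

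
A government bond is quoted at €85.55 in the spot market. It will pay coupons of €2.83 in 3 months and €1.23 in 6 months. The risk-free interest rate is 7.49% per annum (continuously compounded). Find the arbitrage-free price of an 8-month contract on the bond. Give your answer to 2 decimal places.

€85.77

PV(coupons) I = 2.83·e^(−0.0749·3/12) + 1.23·e^(−0.0749·6/12)
I = 2.7775 + 1.1848 = 3.9623
F = (S − I)·e^(rT) = (85.55 − 3.9623) · e^(0.0749·8/12)
= 81.5877 · e^0.049933 = 81.5877 × 1.051201 = €85.77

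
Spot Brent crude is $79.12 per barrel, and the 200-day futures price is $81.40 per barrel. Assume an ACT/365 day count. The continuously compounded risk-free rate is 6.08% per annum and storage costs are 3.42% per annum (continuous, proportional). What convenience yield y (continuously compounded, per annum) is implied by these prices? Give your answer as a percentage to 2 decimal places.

4.32%

F = S·e^((r+u−y)T) ⇒ (r+u−y) = ln(F/S)/T
ln(81.40/79.12) = 0.028410; /T ⇒ 0.051848
y = r + u − ln(F/S)/T = 0.0608 + 0.0342 − 0.051848 = 0.043152
y = 4.32%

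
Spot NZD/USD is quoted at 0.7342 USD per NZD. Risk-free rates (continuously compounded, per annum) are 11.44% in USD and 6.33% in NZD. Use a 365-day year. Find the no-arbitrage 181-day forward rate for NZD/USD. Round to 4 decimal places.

0.7530

F = S·e^((r_USD − r_NZD)T) = 0.7342 · e^((0.1144 − 0.0633) × 181/365)
= 0.7342 · e^0.025340 = 0.7342 × 1.025664
F = 0.7530 USD per NZD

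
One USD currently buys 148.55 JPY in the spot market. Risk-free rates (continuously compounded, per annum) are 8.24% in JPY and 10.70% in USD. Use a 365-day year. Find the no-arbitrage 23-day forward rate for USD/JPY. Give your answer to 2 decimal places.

148.32

F = S·e^((r_JPY − r_USD)T) = 148.55 · e^((0.0824 − 0.1070) × 23/365)
= 148.55 · e^-0.001550 = 148.55 × 0.998451
F = 148.32 JPY per USD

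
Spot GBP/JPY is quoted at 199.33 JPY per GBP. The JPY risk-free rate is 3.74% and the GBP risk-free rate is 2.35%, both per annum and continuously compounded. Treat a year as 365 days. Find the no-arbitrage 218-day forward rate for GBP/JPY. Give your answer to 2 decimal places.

F = S·e^((r_JPY − r_GBP)T) = 199.33 · e^((0.0374 − 0.0235) × 218/365)
= 199.33 · e^0.008302 = 199.33 × 1.008337
F = 200.99 JPY per GBP

200.99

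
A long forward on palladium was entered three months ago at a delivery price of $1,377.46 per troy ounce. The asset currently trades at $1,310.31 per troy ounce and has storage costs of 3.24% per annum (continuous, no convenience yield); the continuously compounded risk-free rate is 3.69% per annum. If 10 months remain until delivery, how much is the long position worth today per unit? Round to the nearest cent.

Current fair forward for the remaining 10 months: F = S·e^((r + u)·T), (r + u) = 0.0369 + 0.0324 = 0.0693
F = 1310.31 · e^(0.0693 × 10/12) = 1310.31 × 1.05945010 = 1388.2081
Value of long forward = (F − K)·e^(−rT) = (1388.2081 − 1377.46) · e^(−0.0369·10/12)
= 10.7481 × 0.96971797 = 10.42

$10.42 per troy ounce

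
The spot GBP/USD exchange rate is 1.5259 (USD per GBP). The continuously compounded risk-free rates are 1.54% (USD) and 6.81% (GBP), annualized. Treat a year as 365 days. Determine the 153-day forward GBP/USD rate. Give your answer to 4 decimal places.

F = S·e^((r_USD − r_GBP)T) = 1.5259 · e^((0.0154 − 0.0681) × 153/365)
= 1.5259 · e^-0.022091 = 1.5259 × 0.978151
F = 1.4926 USD per GBP

1.4926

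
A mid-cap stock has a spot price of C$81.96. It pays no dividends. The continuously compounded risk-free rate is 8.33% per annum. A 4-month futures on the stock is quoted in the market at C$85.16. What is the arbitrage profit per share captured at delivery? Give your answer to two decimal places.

C$0.89 per share

Fair futures: F* = S·e^(carry·T), with carry = r = 0.0833
F* = 81.96 · e^(0.0833 × 4/12) = 81.96 · e^0.027767 = 81.96 × 1.028156 = C$84.2677
Market C$85.16 > fair C$84.2677: forward overpriced → cash-and-carry (buy spot, short the forward).
At maturity, profit = |F_mkt − F*| = |85.16 − 84.2677| = C$0.89 per share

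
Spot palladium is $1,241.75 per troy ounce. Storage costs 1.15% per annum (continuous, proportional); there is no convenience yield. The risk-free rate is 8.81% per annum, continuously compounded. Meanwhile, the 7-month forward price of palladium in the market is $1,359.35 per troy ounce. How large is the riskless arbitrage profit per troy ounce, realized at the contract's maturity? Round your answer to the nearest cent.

Fair forward: F* = S·e^(carry·T), with carry = (r + u) = 0.0881 + 0.0115 = 0.0996
F* = 1241.75 · e^(0.0996 × 7/12) = 1241.75 · e^0.05810000 = 1241.75 × 1.05982097 = $1316.0327
Market $1359.35 > fair $1316.0327: forward overpriced → cash-and-carry (buy spot, short the forward).
At maturity, profit = |F_mkt − F*| = |1359.35 − 1316.0327| = $43.32 per troy ounce

$43.32 per troy ounce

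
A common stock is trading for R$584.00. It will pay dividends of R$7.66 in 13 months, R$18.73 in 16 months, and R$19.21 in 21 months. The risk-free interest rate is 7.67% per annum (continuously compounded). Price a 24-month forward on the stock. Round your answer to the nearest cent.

R$633.31

PV(dividends) I = 7.66·e^(−0.0767·13/12) + 18.73·e^(−0.0767·16/12) + 19.21·e^(−0.0767·21/12)
I = 7.0492 + 16.9092 + 16.7971 = 40.7555
F = (S − I)·e^(rT) = (584.00 − 40.7555) · e^(0.0767·24/12)
= 543.2445 · e^0.153400 = 543.2445 × 1.165791 = R$633.31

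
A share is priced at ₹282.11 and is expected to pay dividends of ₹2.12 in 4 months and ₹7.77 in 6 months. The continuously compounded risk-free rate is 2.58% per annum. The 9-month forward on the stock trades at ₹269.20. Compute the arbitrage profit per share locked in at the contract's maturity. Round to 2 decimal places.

PV(dividends) I = 2.12·e^(−0.0258·4/12) + 7.77·e^(−0.0258·6/12) = 9.7723
Fair forward F* = (S − I)·e^(rT) = (282.11 − 9.7723)·e^0.019350 = 272.3377 × 1.019538 = 277.6586
Market ₹269.20 < fair 277.6586: forward underpriced → reverse cash-and-carry (short the stock, invest proceeds at r, pay the dividends, go long the forward).
Profit at T = |F_mkt − F*| = |269.20 − 277.6586| = ₹8.46 per share

₹8.46 per share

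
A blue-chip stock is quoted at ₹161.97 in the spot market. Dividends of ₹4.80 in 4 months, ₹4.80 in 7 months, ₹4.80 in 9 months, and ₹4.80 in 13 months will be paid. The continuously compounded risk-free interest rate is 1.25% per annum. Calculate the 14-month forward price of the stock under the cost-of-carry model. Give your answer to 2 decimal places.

PV(dividends) I = 4.80·e^(−0.0125·4/12) + 4.80·e^(−0.0125·7/12) + 4.80·e^(−0.0125·9/12) + 4.80·e^(−0.0125·13/12)
I = 4.7800 + 4.7651 + 4.7552 + 4.7354 = 19.0357
F = (S − I)·e^(rT) = (161.97 − 19.0357) · e^(0.0125·14/12)
= 142.9343 · e^0.014583 = 142.9343 × 1.014690 = ₹145.03

₹145.03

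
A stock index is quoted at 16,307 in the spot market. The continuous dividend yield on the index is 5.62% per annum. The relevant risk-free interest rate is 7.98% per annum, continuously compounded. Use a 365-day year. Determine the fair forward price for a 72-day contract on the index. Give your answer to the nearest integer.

F = S·e^((r − q)T) = 16307 · e^((0.0798 − 0.0562) × 72/365)
= 16307 · e^0.004655 = 16307 × 1.004666
F = 16,383

16,383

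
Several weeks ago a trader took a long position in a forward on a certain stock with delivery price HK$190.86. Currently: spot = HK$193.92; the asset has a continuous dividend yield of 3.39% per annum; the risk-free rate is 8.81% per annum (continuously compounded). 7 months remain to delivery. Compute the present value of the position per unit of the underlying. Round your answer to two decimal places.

Current fair forward for the remaining 7 months: F = S·e^((r − q)·T), (r − q) = 0.0881 − 0.0339 = 0.0542
F = 193.92 · e^(0.0542 × 7/12) = 193.92 × 1.032122 = 200.1491
Value of long forward = (F − K)·e^(−rT) = (200.1491 − 190.86) · e^(−0.0881·7/12)
= 9.2891 × 0.949907 = 8.82

HK$8.82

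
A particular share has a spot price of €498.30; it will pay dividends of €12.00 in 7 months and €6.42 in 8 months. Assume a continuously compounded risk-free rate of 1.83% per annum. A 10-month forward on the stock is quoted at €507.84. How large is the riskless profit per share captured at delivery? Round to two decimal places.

PV(dividends) I = 12.00·e^(−0.0183·7/12) + 6.42·e^(−0.0183·8/12) = 18.2147
Fair forward F* = (S − I)·e^(rT) = (498.30 − 18.2147)·e^0.015250 = 480.0853 × 1.015367 = 487.4628
Market €507.84 > fair 487.4628: forward overpriced → cash-and-carry (borrow at r, buy the stock and collect the dividends, short the forward).
Profit at T = |F_mkt − F*| = |507.84 − 487.4628| = €20.38 per share

€20.38 per share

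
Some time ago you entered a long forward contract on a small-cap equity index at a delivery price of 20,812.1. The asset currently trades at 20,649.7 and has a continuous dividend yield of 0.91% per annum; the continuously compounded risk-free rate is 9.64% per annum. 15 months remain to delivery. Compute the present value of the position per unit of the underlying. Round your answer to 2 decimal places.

Current fair forward for the remaining 15 months: F = S·e^((r − q)·T), (r − q) = 0.0964 − 0.0091 = 0.0873
F = 20649.7 · e^(0.0873 × 15/12) = 20649.7 × 1.11530175 = 23030.6465
Value of long forward = (F − K)·e^(−rT) = (23030.6465 − 20812.1) · e^(−0.0964·15/12)
= 2218.5465 × 0.88647709 = 1966.69

1966.69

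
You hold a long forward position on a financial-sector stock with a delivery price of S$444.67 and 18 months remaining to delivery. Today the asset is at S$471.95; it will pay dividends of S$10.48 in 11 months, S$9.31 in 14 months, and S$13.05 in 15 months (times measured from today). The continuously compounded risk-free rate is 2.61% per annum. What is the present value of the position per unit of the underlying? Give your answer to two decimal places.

PV(remaining dividends) I = 10.48·e^(−0.0261·11/12) + 9.31·e^(−0.0261·14/12) + 13.05·e^(−0.0261·15/12) = 31.8941
Current forward F = (S − I)·e^(rT) = (471.95 − 31.8941)·e^(0.0261·18/12) = 440.0559 × 1.039926 = 457.6256
Value (long) = (F − K)·e^(−rT) = (457.6256 − 444.67) × 0.961606 = 12.4582
Value = S$12.46

S$12.46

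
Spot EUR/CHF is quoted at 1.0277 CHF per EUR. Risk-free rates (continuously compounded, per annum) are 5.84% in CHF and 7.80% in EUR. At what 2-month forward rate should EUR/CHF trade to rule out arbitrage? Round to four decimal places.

F = S·e^((r_CHF − r_EUR)T) = 1.0277 · e^((0.0584 − 0.0780) × 2/12)
= 1.0277 · e^-0.003267 = 1.0277 × 0.996738
F = 1.0243 CHF per EUR

1.0243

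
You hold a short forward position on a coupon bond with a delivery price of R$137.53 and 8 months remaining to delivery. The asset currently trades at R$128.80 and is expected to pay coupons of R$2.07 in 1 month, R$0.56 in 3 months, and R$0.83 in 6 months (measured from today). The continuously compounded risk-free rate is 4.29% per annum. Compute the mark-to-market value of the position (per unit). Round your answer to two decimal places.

PV(remaining coupons) I = 2.07·e^(−0.0429·1/12) + 0.56·e^(−0.0429·3/12) + 0.83·e^(−0.0429·6/12) = 3.4290
Current forward F = (S − I)·e^(rT) = (128.80 − 3.4290)·e^(0.0429·8/12) = 125.3710 × 1.029013 = 129.0084
Value (long) = (F − K)·e^(−rT) = (129.0084 − 137.53) × 0.971805 = -8.2813
Short position value = −(long value) = R$8.28

R$8.28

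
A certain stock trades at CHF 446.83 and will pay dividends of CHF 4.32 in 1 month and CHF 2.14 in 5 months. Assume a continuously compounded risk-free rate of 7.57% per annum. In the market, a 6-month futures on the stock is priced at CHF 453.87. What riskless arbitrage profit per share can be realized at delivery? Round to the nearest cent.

CHF 3.58 per share

PV(dividends) I = 4.32·e^(−0.0757·1/12) + 2.14·e^(−0.0757·5/12) = 6.3664
Fair futures F* = (S − I)·e^(rT) = (446.83 − 6.3664)·e^0.037850 = 440.4636 × 1.038575 = 457.4545
Market CHF 453.87 < fair 457.4545: forward underpriced → reverse cash-and-carry (short the stock, invest proceeds at r, pay the dividends, go long the forward).
Profit at T = |F_mkt − F*| = |453.87 − 457.4545| = CHF 3.58 per share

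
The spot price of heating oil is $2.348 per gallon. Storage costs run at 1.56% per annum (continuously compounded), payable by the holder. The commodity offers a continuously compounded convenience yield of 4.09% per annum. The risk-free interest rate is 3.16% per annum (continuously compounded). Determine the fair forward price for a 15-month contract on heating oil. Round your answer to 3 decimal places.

Net carry = r + u − y = 0.0316 + 0.0156 − 0.0409 = 0.0063
F = S·e^((r+u−y)T) = 2.348 · e^(0.0063 × 15/12) = 2.348 · e^0.007875
= 2.348 × 1.007906 = $2.367 per gallon

$2.367 per gallon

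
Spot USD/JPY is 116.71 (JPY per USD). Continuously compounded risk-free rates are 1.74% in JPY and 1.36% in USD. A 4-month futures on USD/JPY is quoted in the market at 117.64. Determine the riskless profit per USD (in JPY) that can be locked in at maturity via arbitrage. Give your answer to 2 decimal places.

Fair futures: F* = S·e^(carry·T), with carry = (r_JPY − r_USD) = 0.0174 − 0.0136 = 0.0038
F* = 116.71 · e^(0.0038 × 4/12) = 116.71 · e^0.001267 = 116.71 × 1.001268 = 116.8580
Market 117.64 > fair 116.8580: forward overpriced → cash-and-carry (buy spot, short the forward).
At maturity, profit = |F_mkt − F*| = |117.64 − 116.8580| = 0.78 per USD (in JPY)

0.78 per USD (in JPY)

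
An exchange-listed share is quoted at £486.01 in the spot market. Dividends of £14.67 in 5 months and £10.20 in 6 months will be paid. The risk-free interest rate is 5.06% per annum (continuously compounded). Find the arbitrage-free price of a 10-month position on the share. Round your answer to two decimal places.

PV(dividends) I = 14.67·e^(−0.0506·5/12) + 10.20·e^(−0.0506·6/12)
I = 14.3639 + 9.9452 = 24.3091
F = (S − I)·e^(rT) = (486.01 − 24.3091) · e^(0.0506·10/12)
= 461.7009 · e^0.042167 = 461.7009 × 1.043069 = £481.59

£481.59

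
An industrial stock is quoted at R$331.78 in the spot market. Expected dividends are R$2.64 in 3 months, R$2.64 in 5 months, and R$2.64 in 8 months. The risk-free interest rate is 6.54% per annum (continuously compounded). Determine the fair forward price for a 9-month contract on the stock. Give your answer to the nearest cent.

R$340.38

PV(dividends) I = 2.64·e^(−0.0654·3/12) + 2.64·e^(−0.0654·5/12) + 2.64·e^(−0.0654·8/12)
I = 2.5972 + 2.5690 + 2.5274 = 7.6936
F = (S − I)·e^(rT) = (331.78 − 7.6936) · e^(0.0654·9/12)
= 324.0864 · e^0.049050 = 324.0864 × 1.050273 = R$340.38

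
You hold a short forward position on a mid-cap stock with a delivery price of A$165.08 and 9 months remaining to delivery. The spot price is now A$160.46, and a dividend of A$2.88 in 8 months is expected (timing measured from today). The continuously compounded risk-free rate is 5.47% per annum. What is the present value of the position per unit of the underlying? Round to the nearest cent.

A$0.76

PV(remaining dividends) I = 2.88·e^(−0.0547·8/12) = 2.7769
Current forward F = (S − I)·e^(rT) = (160.46 − 2.7769)·e^(0.0547·9/12) = 157.6831 × 1.041878 = 164.2866
Value (long) = (F − K)·e^(−rT) = (164.2866 − 165.08) × 0.959805 = -0.7615
Short position value = −(long value) = A$0.76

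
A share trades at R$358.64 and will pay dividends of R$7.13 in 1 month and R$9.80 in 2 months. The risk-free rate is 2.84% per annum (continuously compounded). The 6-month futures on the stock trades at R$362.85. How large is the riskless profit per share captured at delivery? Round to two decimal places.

R$16.19 per share

PV(dividends) I = 7.13·e^(−0.0284·1/12) + 9.80·e^(−0.0284·2/12) = 16.8669
Fair futures F* = (S − I)·e^(rT) = (358.64 − 16.8669)·e^0.014200 = 341.7731 × 1.014301 = 346.6608
Market R$362.85 > fair 346.6608: forward overpriced → cash-and-carry (borrow at r, buy the stock and collect the dividends, short the forward).
Profit at T = |F_mkt − F*| = |362.85 − 346.6608| = R$16.19 per share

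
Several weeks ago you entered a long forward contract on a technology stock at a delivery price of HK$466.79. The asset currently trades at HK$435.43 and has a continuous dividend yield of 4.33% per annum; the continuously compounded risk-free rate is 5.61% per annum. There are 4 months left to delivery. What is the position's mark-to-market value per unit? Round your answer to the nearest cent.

Current fair forward for the remaining 4 months: F = S·e^((r − q)·T), (r − q) = 0.0561 − 0.0433 = 0.0128
F = 435.43 · e^(0.0128 × 4/12) = 435.43 × 1.004276 = 437.2919
Value of long forward = (F − K)·e^(−rT) = (437.2919 − 466.79) · e^(−0.0561·4/12)
= -29.4981 × 0.981474 = -28.95

-HK$28.95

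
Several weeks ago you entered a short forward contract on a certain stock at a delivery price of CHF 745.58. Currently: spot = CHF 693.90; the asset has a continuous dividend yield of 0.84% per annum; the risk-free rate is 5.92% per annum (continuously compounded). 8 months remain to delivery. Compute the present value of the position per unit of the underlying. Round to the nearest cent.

Current fair forward for the remaining 8 months: F = S·e^((r − q)·T), (r − q) = 0.0592 − 0.0084 = 0.0508
F = 693.90 · e^(0.0508 × 8/12) = 693.90 × 1.034447 = 717.8028
Value of long forward = (F − K)·e^(−rT) = (717.8028 − 745.58) · e^(−0.0592·8/12)
= -27.7772 × 0.961302 = -26.70
Short position value = −(long value) = CHF 26.70

CHF 26.70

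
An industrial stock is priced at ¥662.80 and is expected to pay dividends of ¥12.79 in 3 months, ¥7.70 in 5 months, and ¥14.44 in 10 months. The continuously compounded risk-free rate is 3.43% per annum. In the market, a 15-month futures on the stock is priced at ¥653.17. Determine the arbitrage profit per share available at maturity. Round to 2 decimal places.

PV(dividends) I = 12.79·e^(−0.0343·3/12) + 7.70·e^(−0.0343·5/12) + 14.44·e^(−0.0343·10/12) = 34.3046
Fair futures F* = (S − I)·e^(rT) = (662.80 − 34.3046)·e^0.042875 = 628.4954 × 1.043807 = 656.0279
Market ¥653.17 < fair 656.0279: forward underpriced → reverse cash-and-carry (short the stock, invest proceeds at r, pay the dividends, go long the forward).
Profit at T = |F_mkt − F*| = |653.17 − 656.0279| = ¥2.86 per share

¥2.86 per share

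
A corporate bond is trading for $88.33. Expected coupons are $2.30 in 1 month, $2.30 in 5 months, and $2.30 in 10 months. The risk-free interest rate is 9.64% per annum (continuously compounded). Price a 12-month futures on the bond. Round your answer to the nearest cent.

PV(coupons) I = 2.30·e^(−0.0964·1/12) + 2.30·e^(−0.0964·5/12) + 2.30·e^(−0.0964·10/12)
I = 2.2816 + 2.2094 + 2.1225 = 6.6135
F = (S − I)·e^(rT) = (88.33 − 6.6135) · e^(0.0964·12/12)
= 81.7165 · e^0.096400 = 81.7165 × 1.101199 = $89.99

$89.99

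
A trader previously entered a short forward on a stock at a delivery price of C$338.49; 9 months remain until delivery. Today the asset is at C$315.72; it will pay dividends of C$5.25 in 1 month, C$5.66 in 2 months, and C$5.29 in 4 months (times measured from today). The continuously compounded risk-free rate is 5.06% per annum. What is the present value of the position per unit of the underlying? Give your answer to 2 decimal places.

C$26.21

PV(remaining dividends) I = 5.25·e^(−0.0506·1/12) + 5.66·e^(−0.0506·2/12) + 5.29·e^(−0.0506·4/12) = 16.0419
Current forward F = (S − I)·e^(rT) = (315.72 − 16.0419)·e^(0.0506·9/12) = 299.6781 × 1.038679 = 311.2693
Value (long) = (F − K)·e^(−rT) = (311.2693 − 338.49) × 0.962761 = -26.2070
Short position value = −(long value) = C$26.21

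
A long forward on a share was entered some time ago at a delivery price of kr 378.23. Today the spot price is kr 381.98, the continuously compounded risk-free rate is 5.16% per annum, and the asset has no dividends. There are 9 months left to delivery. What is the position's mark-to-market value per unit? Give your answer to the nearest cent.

kr 18.11

Current fair forward for the remaining 9 months: F = S·e^(r·T), r = 0.0516
F = 381.98 · e^(0.0516 × 9/12) = 381.98 × 1.039459 = 397.0525
Value of long forward = (F − K)·e^(−rT) = (397.0525 − 378.23) · e^(−0.0516·9/12)
= 18.8225 × 0.962039 = 18.11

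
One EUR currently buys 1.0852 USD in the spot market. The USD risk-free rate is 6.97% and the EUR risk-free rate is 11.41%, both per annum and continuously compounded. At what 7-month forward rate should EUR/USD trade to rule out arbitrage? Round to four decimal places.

1.0575

F = S·e^((r_USD − r_EUR)T) = 1.0852 · e^((0.0697 − 0.1141) × 7/12)
= 1.0852 · e^-0.025900 = 1.0852 × 0.974433
F = 1.0575 USD per EUR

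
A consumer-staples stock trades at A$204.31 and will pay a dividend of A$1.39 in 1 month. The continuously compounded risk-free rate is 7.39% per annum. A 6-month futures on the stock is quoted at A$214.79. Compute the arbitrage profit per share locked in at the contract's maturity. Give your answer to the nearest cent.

A$4.22 per share

PV(dividends) I = 1.39·e^(−0.0739·1/12) = 1.3815
Fair futures F* = (S − I)·e^(rT) = (204.31 − 1.3815)·e^0.036950 = 202.9285 × 1.037641 = 210.5669
Market A$214.79 > fair 210.5669: forward overpriced → cash-and-carry (borrow at r, buy the stock and collect the dividends, short the forward).
Profit at T = |F_mkt − F*| = |214.79 − 210.5669| = A$4.22 per share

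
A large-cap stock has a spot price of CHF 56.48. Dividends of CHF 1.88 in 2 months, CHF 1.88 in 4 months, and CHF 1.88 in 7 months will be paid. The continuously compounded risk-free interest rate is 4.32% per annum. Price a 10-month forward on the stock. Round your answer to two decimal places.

CHF 52.79

PV(dividends) I = 1.88·e^(−0.0432·2/12) + 1.88·e^(−0.0432·4/12) + 1.88·e^(−0.0432·7/12)
I = 1.8665 + 1.8531 + 1.8332 = 5.5528
F = (S − I)·e^(rT) = (56.48 − 5.5528) · e^(0.0432·10/12)
= 50.9272 · e^0.036000 = 50.9272 × 1.036656 = CHF 52.79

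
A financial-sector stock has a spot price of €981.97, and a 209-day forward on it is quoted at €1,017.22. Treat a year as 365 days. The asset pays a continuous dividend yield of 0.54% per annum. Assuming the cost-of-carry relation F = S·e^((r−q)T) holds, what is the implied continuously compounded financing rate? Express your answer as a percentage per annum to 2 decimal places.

From F = S·e^((r−q)T): (r − q) = ln(F/S)/T
ln(1017.22/981.97) = ln(1.035897) = 0.035268
(r − q) = 0.035268 / (209/365) = 0.061592
r = ln(F/S)/T + q = 0.061592 + 0.0054 = 0.066992
r = 6.70%

6.70%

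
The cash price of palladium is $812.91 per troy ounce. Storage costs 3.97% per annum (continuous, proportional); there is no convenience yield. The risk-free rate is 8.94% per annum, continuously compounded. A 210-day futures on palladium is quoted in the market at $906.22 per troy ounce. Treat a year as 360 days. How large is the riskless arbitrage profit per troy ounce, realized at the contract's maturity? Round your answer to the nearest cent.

Fair futures: F* = S·e^(carry·T), with carry = (r + u) = 0.0894 + 0.0397 = 0.1291
F* = 812.91 · e^(0.1291 × 210/360) = 812.91 · e^0.075308 = 812.91 × 1.078216 = $876.4926
Market $906.22 > fair $876.4926: forward overpriced → cash-and-carry (buy spot, short the forward).
At maturity, profit = |F_mkt − F*| = |906.22 − 876.4926| = $29.73 per troy ounce

$29.73 per troy ounce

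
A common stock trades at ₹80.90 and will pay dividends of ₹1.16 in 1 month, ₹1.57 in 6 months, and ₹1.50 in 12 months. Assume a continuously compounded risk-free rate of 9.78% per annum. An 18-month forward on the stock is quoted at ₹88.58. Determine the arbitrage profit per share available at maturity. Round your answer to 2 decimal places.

PV(dividends) I = 1.16·e^(−0.0978·1/12) + 1.57·e^(−0.0978·6/12) + 1.50·e^(−0.0978·12/12) = 4.0059
Fair forward F* = (S − I)·e^(rT) = (80.90 − 4.0059)·e^0.146700 = 76.8941 × 1.158007 = 89.0439
Market ₹88.58 < fair 89.0439: forward underpriced → reverse cash-and-carry (short the stock, invest proceeds at r, pay the dividends, go long the forward).
Profit at T = |F_mkt − F*| = |88.58 − 89.0439| = ₹0.46 per share

₹0.46 per share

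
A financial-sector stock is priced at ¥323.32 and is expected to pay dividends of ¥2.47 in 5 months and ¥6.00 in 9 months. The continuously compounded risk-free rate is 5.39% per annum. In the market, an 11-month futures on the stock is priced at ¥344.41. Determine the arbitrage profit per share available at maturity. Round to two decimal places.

PV(dividends) I = 2.47·e^(−0.0539·5/12) + 6.00·e^(−0.0539·9/12) = 8.1774
Fair futures F* = (S − I)·e^(rT) = (323.32 − 8.1774)·e^0.049408 = 315.1426 × 1.050649 = 331.1043
Market ¥344.41 > fair 331.1043: forward overpriced → cash-and-carry (borrow at r, buy the stock and collect the dividends, short the forward).
Profit at T = |F_mkt − F*| = |344.41 − 331.1043| = ¥13.31 per share

¥13.31 per share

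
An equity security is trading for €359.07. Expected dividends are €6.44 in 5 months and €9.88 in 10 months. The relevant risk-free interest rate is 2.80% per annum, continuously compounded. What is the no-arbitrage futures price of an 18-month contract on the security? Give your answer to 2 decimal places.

PV(dividends) I = 6.44·e^(−0.0280·5/12) + 9.88·e^(−0.0280·10/12)
I = 6.3653 + 9.6521 = 16.0174
F = (S − I)·e^(rT) = (359.07 − 16.0174) · e^(0.0280·18/12)
= 343.0526 · e^0.042000 = 343.0526 × 1.042894 = €357.77

€357.77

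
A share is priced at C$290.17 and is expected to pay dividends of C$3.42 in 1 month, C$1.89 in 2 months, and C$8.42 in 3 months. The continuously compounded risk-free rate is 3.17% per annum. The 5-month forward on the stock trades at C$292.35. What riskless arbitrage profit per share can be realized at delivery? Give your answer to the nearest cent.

C$12.15 per share

PV(dividends) I = 3.42·e^(−0.0317·1/12) + 1.89·e^(−0.0317·2/12) + 8.42·e^(−0.0317·3/12) = 13.6446
Fair forward F* = (S − I)·e^(rT) = (290.17 − 13.6446)·e^0.013208 = 276.5254 × 1.013296 = 280.2021
Market C$292.35 > fair 280.2021: forward overpriced → cash-and-carry (borrow at r, buy the stock and collect the dividends, short the forward).
Profit at T = |F_mkt − F*| = |292.35 − 280.2021| = C$12.15 per share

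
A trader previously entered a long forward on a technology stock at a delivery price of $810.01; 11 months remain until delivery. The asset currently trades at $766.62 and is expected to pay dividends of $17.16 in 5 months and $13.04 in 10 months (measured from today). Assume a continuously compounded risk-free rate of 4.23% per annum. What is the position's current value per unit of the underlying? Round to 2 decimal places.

-$42.03

PV(remaining dividends) I = 17.16·e^(−0.0423·5/12) + 13.04·e^(−0.0423·10/12) = 29.4486
Current forward F = (S − I)·e^(rT) = (766.62 − 29.4486)·e^(0.0423·11/12) = 737.1714 × 1.039537 = 766.3169
Value (long) = (F − K)·e^(−rT) = (766.3169 − 810.01) × 0.961967 = -42.0313
Value = -$42.03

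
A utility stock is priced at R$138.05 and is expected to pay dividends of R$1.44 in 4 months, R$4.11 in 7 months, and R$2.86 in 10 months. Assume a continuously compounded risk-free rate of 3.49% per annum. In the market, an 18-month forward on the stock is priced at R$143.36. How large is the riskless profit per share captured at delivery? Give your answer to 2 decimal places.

R$6.56 per share

PV(dividends) I = 1.44·e^(−0.0349·4/12) + 4.11·e^(−0.0349·7/12) + 2.86·e^(−0.0349·10/12) = 8.2285
Fair forward F* = (S − I)·e^(rT) = (138.05 − 8.2285)·e^0.052350 = 129.8215 × 1.053744 = 136.7986
Market R$143.36 > fair 136.7986: forward overpriced → cash-and-carry (borrow at r, buy the stock and collect the dividends, short the forward).
Profit at T = |F_mkt − F*| = |143.36 − 136.7986| = R$6.56 per share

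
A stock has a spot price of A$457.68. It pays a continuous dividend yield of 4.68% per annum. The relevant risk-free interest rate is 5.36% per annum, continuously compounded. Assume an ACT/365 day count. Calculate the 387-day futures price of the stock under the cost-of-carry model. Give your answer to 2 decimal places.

F = S·e^((r − q)T) = 457.68 · e^((0.0536 − 0.0468) × 387/365)
= 457.68 · e^0.007210 = 457.68 × 1.007236
F = A$460.99

A$460.99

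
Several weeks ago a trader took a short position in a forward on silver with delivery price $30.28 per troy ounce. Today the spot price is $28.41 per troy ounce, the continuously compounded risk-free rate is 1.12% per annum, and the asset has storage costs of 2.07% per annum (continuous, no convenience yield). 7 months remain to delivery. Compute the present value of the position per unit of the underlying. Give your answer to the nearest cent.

$1.33 per troy ounce

Current fair forward for the remaining 7 months: F = S·e^((r + u)·T), (r + u) = 0.0112 + 0.0207 = 0.0319
F = 28.41 · e^(0.0319 × 7/12) = 28.41 × 1.018783 = 28.9436
Value of long forward = (F − K)·e^(−rT) = (28.9436 − 30.28) · e^(−0.0112·7/12)
= -1.3364 × 0.993488 = -1.33
Short position value = −(long value) = $1.33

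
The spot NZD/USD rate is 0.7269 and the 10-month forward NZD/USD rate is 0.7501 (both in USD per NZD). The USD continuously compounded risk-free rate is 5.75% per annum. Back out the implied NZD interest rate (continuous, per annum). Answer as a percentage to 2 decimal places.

F = S·e^((r_USD − r_NZD)T) ⇒ r_NZD = r_USD − ln(F/S)/T
ln(0.7501/0.7269) = 0.031418; /(10/12) = 0.037702
r_NZD = 0.0575 − 0.037702 = 0.019798
r_NZD = 1.98%

1.98%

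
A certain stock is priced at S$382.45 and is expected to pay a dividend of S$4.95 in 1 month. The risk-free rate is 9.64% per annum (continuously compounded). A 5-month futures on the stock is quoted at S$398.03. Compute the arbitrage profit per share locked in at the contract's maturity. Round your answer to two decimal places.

S$5.02 per share

PV(dividends) I = 4.95·e^(−0.0964·1/12) = 4.9104
Fair futures F* = (S − I)·e^(rT) = (382.45 − 4.9104)·e^0.040167 = 377.5396 × 1.040985 = 393.0131
Market S$398.03 > fair 393.0131: forward overpriced → cash-and-carry (borrow at r, buy the stock and collect the dividends, short the forward).
Profit at T = |F_mkt − F*| = |398.03 − 393.0131| = S$5.02 per share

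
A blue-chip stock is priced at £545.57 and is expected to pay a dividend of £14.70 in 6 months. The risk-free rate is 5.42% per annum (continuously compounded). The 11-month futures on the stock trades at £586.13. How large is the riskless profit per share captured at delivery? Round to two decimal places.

PV(dividends) I = 14.70·e^(−0.0542·6/12) = 14.3070
Fair futures F* = (S − I)·e^(rT) = (545.57 − 14.3070)·e^0.049683 = 531.2630 × 1.050938 = 558.3245
Market £586.13 > fair 558.3245: forward overpriced → cash-and-carry (borrow at r, buy the stock and collect the dividends, short the forward).
Profit at T = |F_mkt − F*| = |586.13 − 558.3245| = £27.81 per share

£27.81 per share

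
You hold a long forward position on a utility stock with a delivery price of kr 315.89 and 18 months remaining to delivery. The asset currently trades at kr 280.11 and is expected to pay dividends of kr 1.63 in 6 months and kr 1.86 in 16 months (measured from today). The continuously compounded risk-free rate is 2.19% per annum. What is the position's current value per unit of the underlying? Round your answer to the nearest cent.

PV(remaining dividends) I = 1.63·e^(−0.0219·6/12) + 1.86·e^(−0.0219·16/12) = 3.4187
Current forward F = (S − I)·e^(rT) = (280.11 − 3.4187)·e^(0.0219·18/12) = 276.6913 × 1.033396 = 285.9317
Value (long) = (F − K)·e^(−rT) = (285.9317 − 315.89) × 0.967684 = -28.9902
Value = -kr 28.99

-kr 28.99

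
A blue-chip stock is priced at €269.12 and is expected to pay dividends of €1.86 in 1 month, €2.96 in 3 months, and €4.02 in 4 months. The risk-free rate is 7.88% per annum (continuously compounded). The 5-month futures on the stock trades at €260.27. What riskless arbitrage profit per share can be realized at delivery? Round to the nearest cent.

PV(dividends) I = 1.86·e^(−0.0788·1/12) + 2.96·e^(−0.0788·3/12) + 4.02·e^(−0.0788·4/12) = 8.6659
Fair futures F* = (S − I)·e^(rT) = (269.12 − 8.6659)·e^0.032833 = 260.4541 × 1.033378 = 269.1475
Market €260.27 < fair 269.1475: forward underpriced → reverse cash-and-carry (short the stock, invest proceeds at r, pay the dividends, go long the forward).
Profit at T = |F_mkt − F*| = |260.27 − 269.1475| = €8.88 per share

€8.88 per share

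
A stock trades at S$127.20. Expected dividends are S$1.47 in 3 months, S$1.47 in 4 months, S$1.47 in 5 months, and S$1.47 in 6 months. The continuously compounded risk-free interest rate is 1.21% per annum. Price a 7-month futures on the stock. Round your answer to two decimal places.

S$122.21

PV(dividends) I = 1.47·e^(−0.0121·3/12) + 1.47·e^(−0.0121·4/12) + 1.47·e^(−0.0121·5/12) + 1.47·e^(−0.0121·6/12)
I = 1.4656 + 1.4641 + 1.4626 + 1.4611 = 5.8534
F = (S − I)·e^(rT) = (127.20 − 5.8534) · e^(0.0121·7/12)
= 121.3466 · e^0.007058 = 121.3466 × 1.007083 = S$122.21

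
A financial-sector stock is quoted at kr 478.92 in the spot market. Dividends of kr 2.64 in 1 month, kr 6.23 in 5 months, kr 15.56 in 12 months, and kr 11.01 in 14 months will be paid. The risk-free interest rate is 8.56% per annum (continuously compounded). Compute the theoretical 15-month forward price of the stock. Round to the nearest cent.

kr 496.41

PV(dividends) I = 2.64·e^(−0.0856·1/12) + 6.23·e^(−0.0856·5/12) + 15.56·e^(−0.0856·12/12) + 11.01·e^(−0.0856·14/12)
I = 2.6212 + 6.0117 + 14.2835 + 9.9636 = 32.8800
F = (S − I)·e^(rT) = (478.92 − 32.8800) · e^(0.0856·15/12)
= 446.0400 · e^0.107000 = 446.0400 × 1.112934 = kr 496.41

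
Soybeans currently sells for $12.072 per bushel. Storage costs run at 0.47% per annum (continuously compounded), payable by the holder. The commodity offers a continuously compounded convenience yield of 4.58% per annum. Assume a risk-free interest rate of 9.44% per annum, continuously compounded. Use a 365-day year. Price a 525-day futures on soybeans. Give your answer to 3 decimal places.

Net carry = r + u − y = 0.0944 + 0.0047 − 0.0458 = 0.0533
F = S·e^((r+u−y)T) = 12.072 · e^(0.0533 × 525/365) = 12.072 · e^0.076664
= 12.072 × 1.079679 = $13.034 per bushel

$13.034 per bushel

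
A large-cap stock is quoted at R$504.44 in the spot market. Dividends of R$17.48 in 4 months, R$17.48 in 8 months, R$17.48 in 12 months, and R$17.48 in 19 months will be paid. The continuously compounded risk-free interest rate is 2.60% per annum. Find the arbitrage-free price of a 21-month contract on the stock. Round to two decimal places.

R$456.43

PV(dividends) I = 17.48·e^(−0.0260·4/12) + 17.48·e^(−0.0260·8/12) + 17.48·e^(−0.0260·12/12) + 17.48·e^(−0.0260·19/12)
I = 17.3292 + 17.1796 + 17.0314 + 16.7750 = 68.3152
F = (S − I)·e^(rT) = (504.44 − 68.3152) · e^(0.0260·21/12)
= 436.1248 · e^0.045500 = 436.1248 × 1.046551 = R$456.43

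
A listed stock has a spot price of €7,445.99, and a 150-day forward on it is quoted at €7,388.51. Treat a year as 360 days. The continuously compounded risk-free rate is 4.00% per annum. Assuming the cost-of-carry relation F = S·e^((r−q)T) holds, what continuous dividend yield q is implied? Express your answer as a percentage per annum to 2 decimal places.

From F = S·e^((r−q)T): (r − q) = ln(F/S)/T
ln(7388.51/7445.99) = ln(0.992280) = -0.007750
(r − q) = -0.007750 / (150/360) = -0.018600
q = r − ln(F/S)/T = 0.0400 + 0.018600 = 0.058600
q = 5.86%

5.86%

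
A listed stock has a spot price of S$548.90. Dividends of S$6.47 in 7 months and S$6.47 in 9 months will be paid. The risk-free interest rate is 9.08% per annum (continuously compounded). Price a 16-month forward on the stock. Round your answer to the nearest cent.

PV(dividends) I = 6.47·e^(−0.0908·7/12) + 6.47·e^(−0.0908·9/12)
I = 6.1362 + 6.0441 = 12.1803
F = (S − I)·e^(rT) = (548.90 − 12.1803) · e^(0.0908·16/12)
= 536.7197 · e^0.121067 = 536.7197 × 1.128701 = S$605.80

S$605.80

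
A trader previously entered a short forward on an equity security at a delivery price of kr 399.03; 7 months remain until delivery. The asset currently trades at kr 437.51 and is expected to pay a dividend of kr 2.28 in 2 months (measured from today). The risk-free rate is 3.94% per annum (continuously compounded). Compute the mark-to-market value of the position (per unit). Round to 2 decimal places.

-kr 45.28

PV(remaining dividends) I = 2.28·e^(−0.0394·2/12) = 2.2651
Current forward F = (S − I)·e^(rT) = (437.51 − 2.2651)·e^(0.0394·7/12) = 435.2449 × 1.023249 = 445.3639
Value (long) = (F − K)·e^(−rT) = (445.3639 − 399.03) × 0.977279 = 45.2811
Short position value = −(long value) = -kr 45.28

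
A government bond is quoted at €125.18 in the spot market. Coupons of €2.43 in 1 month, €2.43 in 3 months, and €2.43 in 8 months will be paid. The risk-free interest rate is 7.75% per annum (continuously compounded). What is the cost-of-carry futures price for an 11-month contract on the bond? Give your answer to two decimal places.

PV(coupons) I = 2.43·e^(−0.0775·1/12) + 2.43·e^(−0.0775·3/12) + 2.43·e^(−0.0775·8/12)
I = 2.4144 + 2.3834 + 2.3076 = 7.1054
F = (S − I)·e^(rT) = (125.18 − 7.1054) · e^(0.0775·11/12)
= 118.0746 · e^0.071042 = 118.0746 × 1.073626 = €126.77

€126.77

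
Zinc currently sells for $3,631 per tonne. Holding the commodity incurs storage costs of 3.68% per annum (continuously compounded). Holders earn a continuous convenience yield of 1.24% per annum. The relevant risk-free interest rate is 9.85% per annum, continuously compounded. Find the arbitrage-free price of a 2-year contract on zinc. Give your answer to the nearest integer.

Net carry = r + u − y = 0.0985 + 0.0368 − 0.0124 = 0.1229
F = S·e^((r+u−y)T) = 3631 · e^(0.1229 × 2) = 3631 · e^0.245800
= 3631 × 1.278644 = $4,643 per tonne

$4,643 per tonne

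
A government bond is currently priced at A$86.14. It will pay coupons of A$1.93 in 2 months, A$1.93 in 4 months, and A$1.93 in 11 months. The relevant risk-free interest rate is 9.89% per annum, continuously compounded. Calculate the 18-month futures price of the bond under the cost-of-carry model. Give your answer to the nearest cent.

A$93.50

PV(coupons) I = 1.93·e^(−0.0989·2/12) + 1.93·e^(−0.0989·4/12) + 1.93·e^(−0.0989·11/12)
I = 1.8984 + 1.8674 + 1.7627 = 5.5285
F = (S − I)·e^(rT) = (86.14 − 5.5285) · e^(0.0989·18/12)
= 80.6115 · e^0.148350 = 80.6115 × 1.159919 = A$93.50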